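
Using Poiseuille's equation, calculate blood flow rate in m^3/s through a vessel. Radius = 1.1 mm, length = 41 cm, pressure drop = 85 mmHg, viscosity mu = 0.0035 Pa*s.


Q = pi*r^4*dP / (8*mu*L)
r = 0.0011 m, L = 0.41 m
dP = 85 mmHg = 11332.37 Pa
Q = 4.5405e-06 m^3/s


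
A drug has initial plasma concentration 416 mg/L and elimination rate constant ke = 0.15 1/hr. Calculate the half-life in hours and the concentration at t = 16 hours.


t_half = ln(2) / ke = 0.693147 / 0.15 = 4.621 hr
C(t) = C0 * exp(-ke*t) = 416 * exp(-0.15*16)
C(16) = 37.74 mg/L


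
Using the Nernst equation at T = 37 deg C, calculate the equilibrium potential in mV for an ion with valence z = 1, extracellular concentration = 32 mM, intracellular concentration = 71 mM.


E = (RT/(zF)) * ln(C_out/C_in)
T = 37 + 273.15 = 310.15 K
E = (8.314 * 310.15 / (1 * 96485)) * ln(32/71)
E = -21.3 mV


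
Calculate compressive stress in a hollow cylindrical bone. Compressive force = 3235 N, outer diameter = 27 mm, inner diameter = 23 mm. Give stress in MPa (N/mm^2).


A = pi*(r_o^2 - r_i^2)
r_o = 13.5 mm, r_i = 11.5 mm
A = 157.08 mm^2
sigma = F/A = 3235 / 157.08
sigma = 20.59 MPa


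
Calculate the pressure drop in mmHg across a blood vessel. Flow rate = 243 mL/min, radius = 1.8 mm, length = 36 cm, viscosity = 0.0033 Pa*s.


dP = 8*mu*L*Q / (pi*r^4)
Q = 243 mL/min = 4.05e-06 m^3/s
dP = 1167.14 Pa = 1167.14 / 133.322 mmHg = 8.754 mmHg


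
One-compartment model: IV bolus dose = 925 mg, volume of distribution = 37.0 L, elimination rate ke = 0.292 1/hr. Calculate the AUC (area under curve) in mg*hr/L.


C0 = Dose/Vd = 925/37.0 = 25 mg/L
AUC = C0/ke = 25/0.292
AUC = 85.62 mg*hr/L


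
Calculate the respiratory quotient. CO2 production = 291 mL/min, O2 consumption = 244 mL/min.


RQ = VCO2 / VO2
RQ = 291 / 244
RQ = 1.193


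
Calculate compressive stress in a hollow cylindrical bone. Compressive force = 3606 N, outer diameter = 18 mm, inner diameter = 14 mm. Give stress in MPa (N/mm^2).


A = pi*(r_o^2 - r_i^2)
r_o = 9 mm, r_i = 7 mm
A = 100.531 mm^2
sigma = F/A = 3606 / 100.531
sigma = 35.87 MPa


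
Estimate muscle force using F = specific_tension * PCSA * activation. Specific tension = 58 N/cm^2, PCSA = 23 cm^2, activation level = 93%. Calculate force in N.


F = sigma * PCSA * activation
F = 58 * 23 * 0.93
F = 1241 N


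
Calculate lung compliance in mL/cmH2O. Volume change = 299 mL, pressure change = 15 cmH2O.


C = dV / dP
C = 299 / 15
C = 19.93 mL/cmH2O


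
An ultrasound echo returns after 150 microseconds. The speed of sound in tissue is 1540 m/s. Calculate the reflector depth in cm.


depth = c * t / 2
t = 150 us = 1.5000e-04 s
depth = 1540 * 1.5000e-04 / 2
depth = 0.1155 m = 11.55 cm


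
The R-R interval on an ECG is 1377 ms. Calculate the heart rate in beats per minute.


HR = 60 / RR_interval(s)
RR = 1377 ms = 1.377 s
HR = 60 / 1.377 = 43.57 bpm


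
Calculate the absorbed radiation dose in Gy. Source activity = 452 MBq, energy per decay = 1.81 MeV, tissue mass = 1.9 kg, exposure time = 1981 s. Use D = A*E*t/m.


A = 452 MBq = 4.5200e+08 Bq
E = 1.81 MeV = 2.89962e-13 J
D = A*E*t/m = 4.5200e+08*2.89962e-13*1981/1.9
D = 0.1367 Gy


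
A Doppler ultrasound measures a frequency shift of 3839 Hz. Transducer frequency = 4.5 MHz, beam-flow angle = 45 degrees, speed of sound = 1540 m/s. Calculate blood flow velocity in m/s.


v = fd * c / (2 * f0 * cos(theta))
v = 3839 * 1540 / (2 * 4.5000e+06 * cos(45))
v = 0.929 m/s


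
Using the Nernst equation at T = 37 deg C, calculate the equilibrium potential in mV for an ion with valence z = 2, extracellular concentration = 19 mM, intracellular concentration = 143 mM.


E = (RT/(zF)) * ln(C_out/C_in)
T = 37 + 273.15 = 310.15 K
E = (8.314 * 310.15 / (2 * 96485)) * ln(19/143)
E = -26.97 mV


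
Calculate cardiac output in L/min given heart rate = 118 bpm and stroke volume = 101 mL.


CO = HR * SV
CO = 118 * 101 / 1000
CO = 11.92 L/min


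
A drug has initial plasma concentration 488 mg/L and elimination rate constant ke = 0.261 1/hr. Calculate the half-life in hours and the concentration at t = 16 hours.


t_half = ln(2) / ke = 0.693147 / 0.261 = 2.656 hr
C(t) = C0 * exp(-ke*t) = 488 * exp(-0.261*16)
C(16) = 7.496 mg/L


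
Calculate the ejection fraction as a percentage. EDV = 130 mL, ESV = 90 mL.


SV = EDV - ESV = 130 - 90 = 40 mL
EF = SV/EDV * 100 = 40/130 * 100
EF = 30.77%


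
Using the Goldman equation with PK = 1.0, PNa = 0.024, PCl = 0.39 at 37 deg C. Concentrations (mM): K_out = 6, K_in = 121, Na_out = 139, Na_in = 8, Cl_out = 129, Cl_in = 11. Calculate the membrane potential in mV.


Vm = (RT/F)*ln((PK*Ko + PNa*Nao + PCl*Cli)/(PK*Ki + PNa*Nai + PCl*Clo))
Numer = 13.626, Denom = 171.502
Vm = -67.68 mV


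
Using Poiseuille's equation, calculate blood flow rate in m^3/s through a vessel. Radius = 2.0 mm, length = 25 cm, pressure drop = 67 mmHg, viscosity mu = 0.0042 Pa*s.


Q = pi*r^4*dP / (8*mu*L)
r = 0.002 m, L = 0.25 m
dP = 67 mmHg = 8932.574 Pa
Q = 5.3452e-05 m^3/s


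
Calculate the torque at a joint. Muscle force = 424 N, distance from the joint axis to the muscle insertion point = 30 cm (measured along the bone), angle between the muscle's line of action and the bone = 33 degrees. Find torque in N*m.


Torque = F * d * sin(theta)   (moment arm = d*sin(theta))
d = 30 cm = 0.3 m
Torque = 424 * 0.3 * sin(33)
Torque = 69.28 N*m


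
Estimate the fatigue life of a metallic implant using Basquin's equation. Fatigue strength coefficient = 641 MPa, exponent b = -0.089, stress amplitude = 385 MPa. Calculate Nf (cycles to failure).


sigma_a = sigma_f' * (2Nf)^b
2Nf = (sigma_a/sigma_f')^(1/b)
2Nf = (385/641)^(1/-0.089)
2Nf = 307.33365
Nf = 153.7


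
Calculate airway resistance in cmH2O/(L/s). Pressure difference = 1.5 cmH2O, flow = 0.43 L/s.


R = dP / flow
R = 1.5 / 0.43
R = 3.488 cmH2O/(L/s)


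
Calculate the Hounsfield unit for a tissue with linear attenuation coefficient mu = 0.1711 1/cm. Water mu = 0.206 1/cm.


HU = ((mu_tissue - mu_water) / mu_water) * 1000
HU = ((0.1711 - 0.206) / 0.206) * 1000
HU = -169.4


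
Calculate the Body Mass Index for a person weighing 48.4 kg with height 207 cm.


BMI = weight / height^2
height = 207 cm = 2.07 m
BMI = 48.4 / 2.07^2
BMI = 11.3 kg/m^2


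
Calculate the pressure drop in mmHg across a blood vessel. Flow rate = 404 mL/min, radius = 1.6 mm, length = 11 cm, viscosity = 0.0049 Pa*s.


dP = 8*mu*L*Q / (pi*r^4)
Q = 404 mL/min = 6.73333e-06 m^3/s
dP = 1410.19 Pa = 1410.19 / 133.322 mmHg = 10.58 mmHg


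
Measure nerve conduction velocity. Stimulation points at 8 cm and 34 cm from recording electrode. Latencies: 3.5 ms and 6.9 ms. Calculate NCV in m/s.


Distance = (34 - 8) / 100 = 0.26 m
dt = (6.9 - 3.5) / 1000 = 0.0034 s
NCV = dist / dt = 76.47 m/s


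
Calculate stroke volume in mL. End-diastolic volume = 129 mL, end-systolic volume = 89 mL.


SV = EDV - ESV
SV = 129 - 89
SV = 40 mL


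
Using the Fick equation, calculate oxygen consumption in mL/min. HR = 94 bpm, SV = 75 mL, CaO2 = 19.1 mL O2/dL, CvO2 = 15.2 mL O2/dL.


CO = HR*SV = 94*75/1000 = 7.05 L/min
a-v O2 diff = 19.1 - 15.2 = 3.9 mL/dL
VO2 = CO * (CaO2-CvO2) * 10 dL/L
VO2 = 7.05 * 3.9 * 10
VO2 = 275 mL/min


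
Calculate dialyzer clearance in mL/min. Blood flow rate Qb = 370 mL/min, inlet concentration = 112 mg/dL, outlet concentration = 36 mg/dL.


K = Qb * (Cb_in - Cb_out) / Cb_in
K = 370 * (112 - 36) / 112
K = 251.1 mL/min


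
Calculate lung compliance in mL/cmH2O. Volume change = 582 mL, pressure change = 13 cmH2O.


C = dV / dP
C = 582 / 13
C = 44.77 mL/cmH2O


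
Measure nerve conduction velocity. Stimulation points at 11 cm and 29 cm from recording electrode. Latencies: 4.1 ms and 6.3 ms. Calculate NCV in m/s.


Distance = (29 - 11) / 100 = 0.18 m
dt = (6.3 - 4.1) / 1000 = 0.0022 s
NCV = dist / dt = 81.82 m/s


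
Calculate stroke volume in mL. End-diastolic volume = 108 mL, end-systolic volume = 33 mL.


SV = EDV - ESV
SV = 108 - 33
SV = 75 mL


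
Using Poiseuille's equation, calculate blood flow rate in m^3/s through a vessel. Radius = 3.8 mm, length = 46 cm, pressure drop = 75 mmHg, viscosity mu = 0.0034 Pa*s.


Q = pi*r^4*dP / (8*mu*L)
r = 0.0038 m, L = 0.46 m
dP = 75 mmHg = 9999.15 Pa
Q = 5.2350e-04 m^3/s


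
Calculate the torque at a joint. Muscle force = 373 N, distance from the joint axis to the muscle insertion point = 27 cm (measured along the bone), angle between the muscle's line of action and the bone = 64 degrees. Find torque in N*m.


Torque = F * d * sin(theta)   (moment arm = d*sin(theta))
d = 27 cm = 0.27 m
Torque = 373 * 0.27 * sin(64)
Torque = 90.52 N*m


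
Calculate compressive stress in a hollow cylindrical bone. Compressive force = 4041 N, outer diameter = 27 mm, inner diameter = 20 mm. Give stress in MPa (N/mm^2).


A = pi*(r_o^2 - r_i^2)
r_o = 13.5 mm, r_i = 10 mm
A = 258.396 mm^2
sigma = F/A = 4041 / 258.396
sigma = 15.64 MPa


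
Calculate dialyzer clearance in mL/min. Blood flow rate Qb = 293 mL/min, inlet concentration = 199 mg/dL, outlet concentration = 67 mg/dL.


K = Qb * (Cb_in - Cb_out) / Cb_in
K = 293 * (199 - 67) / 199
K = 194.4 mL/min


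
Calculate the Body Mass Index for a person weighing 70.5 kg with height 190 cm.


BMI = weight / height^2
height = 190 cm = 1.9 m
BMI = 70.5 / 1.9^2
BMI = 19.53 kg/m^2


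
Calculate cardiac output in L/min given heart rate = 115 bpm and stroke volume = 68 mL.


CO = HR * SV
CO = 115 * 68 / 1000
CO = 7.82 L/min


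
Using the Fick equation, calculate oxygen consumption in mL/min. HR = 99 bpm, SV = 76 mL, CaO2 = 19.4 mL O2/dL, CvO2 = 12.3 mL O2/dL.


CO = HR*SV = 99*76/1000 = 7.524 L/min
a-v O2 diff = 19.4 - 12.3 = 7.1 mL/dL
VO2 = CO * (CaO2-CvO2) * 10 dL/L
VO2 = 7.524 * 7.1 * 10
VO2 = 534.2 mL/min


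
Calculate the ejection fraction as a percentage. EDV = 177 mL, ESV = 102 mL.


SV = EDV - ESV = 177 - 102 = 75 mL
EF = SV/EDV * 100 = 75/177 * 100
EF = 42.37%


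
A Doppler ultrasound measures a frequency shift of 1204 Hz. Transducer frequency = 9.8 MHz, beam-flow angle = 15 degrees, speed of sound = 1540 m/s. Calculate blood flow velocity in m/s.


v = fd * c / (2 * f0 * cos(theta))
v = 1204 * 1540 / (2 * 9.8000e+06 * cos(15))
v = 0.09794 m/s


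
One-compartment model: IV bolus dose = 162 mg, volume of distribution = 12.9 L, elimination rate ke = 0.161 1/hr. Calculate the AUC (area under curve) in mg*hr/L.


C0 = Dose/Vd = 162/12.9 = 12.5581 mg/L
AUC = C0/ke = 12.5581/0.161
AUC = 78 mg*hr/L


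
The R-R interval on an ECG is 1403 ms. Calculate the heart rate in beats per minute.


HR = 60 / RR_interval(s)
RR = 1403 ms = 1.403 s
HR = 60 / 1.403 = 42.77 bpm


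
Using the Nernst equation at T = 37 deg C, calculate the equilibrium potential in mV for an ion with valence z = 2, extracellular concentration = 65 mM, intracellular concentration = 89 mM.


E = (RT/(zF)) * ln(C_out/C_in)
T = 37 + 273.15 = 310.15 K
E = (8.314 * 310.15 / (2 * 96485)) * ln(65/89)
E = -4.199 mV


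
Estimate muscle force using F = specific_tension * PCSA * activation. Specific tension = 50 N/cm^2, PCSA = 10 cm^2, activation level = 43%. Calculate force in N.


F = sigma * PCSA * activation
F = 50 * 10 * 0.43
F = 215 N


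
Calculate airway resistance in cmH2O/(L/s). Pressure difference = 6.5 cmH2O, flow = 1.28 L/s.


R = dP / flow
R = 6.5 / 1.28
R = 5.078 cmH2O/(L/s)


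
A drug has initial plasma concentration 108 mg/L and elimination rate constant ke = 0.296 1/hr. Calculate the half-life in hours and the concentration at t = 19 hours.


t_half = ln(2) / ke = 0.693147 / 0.296 = 2.342 hr
C(t) = C0 * exp(-ke*t) = 108 * exp(-0.296*19)
C(19) = 0.3899 mg/L


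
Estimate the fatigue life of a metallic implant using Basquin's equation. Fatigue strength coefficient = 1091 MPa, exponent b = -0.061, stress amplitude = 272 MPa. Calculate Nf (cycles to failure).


sigma_a = sigma_f' * (2Nf)^b
2Nf = (sigma_a/sigma_f')^(1/b)
2Nf = (272/1091)^(1/-0.061)
2Nf = 7.7524702e+09
Nf = 3.8762e+09


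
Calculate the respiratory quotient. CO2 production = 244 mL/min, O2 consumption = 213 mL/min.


RQ = VCO2 / VO2
RQ = 244 / 213
RQ = 1.146


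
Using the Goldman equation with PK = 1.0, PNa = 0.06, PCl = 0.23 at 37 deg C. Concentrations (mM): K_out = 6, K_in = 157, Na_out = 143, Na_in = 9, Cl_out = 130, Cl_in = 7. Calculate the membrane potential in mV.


Vm = (RT/F)*ln((PK*Ko + PNa*Nao + PCl*Cli)/(PK*Ki + PNa*Nai + PCl*Clo))
Numer = 16.19, Denom = 187.44
Vm = -65.45 mV


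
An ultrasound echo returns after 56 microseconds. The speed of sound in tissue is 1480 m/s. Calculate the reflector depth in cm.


depth = c * t / 2
t = 56 us = 5.6000e-05 s
depth = 1480 * 5.6000e-05 / 2
depth = 0.04144 m = 4.144 cm


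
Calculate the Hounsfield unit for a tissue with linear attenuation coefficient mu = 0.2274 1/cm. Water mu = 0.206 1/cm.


HU = ((mu_tissue - mu_water) / mu_water) * 1000
HU = ((0.2274 - 0.206) / 0.206) * 1000
HU = 103.9


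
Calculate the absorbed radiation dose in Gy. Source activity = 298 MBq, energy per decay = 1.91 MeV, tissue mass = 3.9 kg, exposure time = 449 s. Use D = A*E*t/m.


A = 298 MBq = 2.9800e+08 Bq
E = 1.91 MeV = 3.05982e-13 J
D = A*E*t/m = 2.9800e+08*3.05982e-13*449/3.9
D = 0.0105 Gy


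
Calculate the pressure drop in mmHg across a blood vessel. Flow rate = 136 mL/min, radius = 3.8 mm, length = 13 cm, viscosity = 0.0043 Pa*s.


dP = 8*mu*L*Q / (pi*r^4)
Q = 136 mL/min = 2.26667e-06 m^3/s
dP = 15.4741 Pa = 15.4741 / 133.322 mmHg = 0.1161 mmHg


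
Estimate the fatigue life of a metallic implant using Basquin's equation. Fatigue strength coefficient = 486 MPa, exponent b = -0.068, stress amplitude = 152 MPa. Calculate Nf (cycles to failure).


sigma_a = sigma_f' * (2Nf)^b
2Nf = (sigma_a/sigma_f')^(1/b)
2Nf = (152/486)^(1/-0.068)
2Nf = 26510736
Nf = 1.3255e+07


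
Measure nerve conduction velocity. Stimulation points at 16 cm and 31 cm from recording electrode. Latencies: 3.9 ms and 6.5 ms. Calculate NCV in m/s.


Distance = (31 - 16) / 100 = 0.15 m
dt = (6.5 - 3.9) / 1000 = 0.0026 s
NCV = dist / dt = 57.69 m/s


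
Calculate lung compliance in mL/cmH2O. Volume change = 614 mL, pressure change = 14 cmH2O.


C = dV / dP
C = 614 / 14
C = 43.86 mL/cmH2O


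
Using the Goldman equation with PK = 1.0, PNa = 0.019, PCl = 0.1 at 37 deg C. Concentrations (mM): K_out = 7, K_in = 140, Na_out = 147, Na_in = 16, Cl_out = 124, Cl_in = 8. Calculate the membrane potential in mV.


Vm = (RT/F)*ln((PK*Ko + PNa*Nao + PCl*Cli)/(PK*Ki + PNa*Nai + PCl*Clo))
Numer = 10.593, Denom = 152.704
Vm = -71.31 mV


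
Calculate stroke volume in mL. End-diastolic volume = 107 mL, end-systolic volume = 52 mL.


SV = EDV - ESV
SV = 107 - 52
SV = 55 mL


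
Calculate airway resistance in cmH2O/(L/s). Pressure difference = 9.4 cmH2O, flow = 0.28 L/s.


R = dP / flow
R = 9.4 / 0.28
R = 33.57 cmH2O/(L/s)


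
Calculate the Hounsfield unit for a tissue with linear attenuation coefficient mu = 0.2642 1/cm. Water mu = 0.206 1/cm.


HU = ((mu_tissue - mu_water) / mu_water) * 1000
HU = ((0.2642 - 0.206) / 0.206) * 1000
HU = 282.5


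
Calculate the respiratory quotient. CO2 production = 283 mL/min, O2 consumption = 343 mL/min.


RQ = VCO2 / VO2
RQ = 283 / 343
RQ = 0.8251


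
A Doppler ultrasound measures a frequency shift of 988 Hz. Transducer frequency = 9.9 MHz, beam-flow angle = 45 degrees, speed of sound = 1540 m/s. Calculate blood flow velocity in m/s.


v = fd * c / (2 * f0 * cos(theta))
v = 988 * 1540 / (2 * 9.9000e+06 * cos(45))
v = 0.1087 m/s


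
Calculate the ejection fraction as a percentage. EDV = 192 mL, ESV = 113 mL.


SV = EDV - ESV = 192 - 113 = 79 mL
EF = SV/EDV * 100 = 79/192 * 100
EF = 41.15%


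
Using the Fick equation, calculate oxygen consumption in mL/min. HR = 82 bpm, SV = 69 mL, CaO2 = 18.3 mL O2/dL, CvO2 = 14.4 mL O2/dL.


CO = HR*SV = 82*69/1000 = 5.658 L/min
a-v O2 diff = 18.3 - 14.4 = 3.9 mL/dL
VO2 = CO * (CaO2-CvO2) * 10 dL/L
VO2 = 5.658 * 3.9 * 10
VO2 = 220.7 mL/min


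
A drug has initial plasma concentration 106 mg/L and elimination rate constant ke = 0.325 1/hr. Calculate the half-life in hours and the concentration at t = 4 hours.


t_half = ln(2) / ke = 0.693147 / 0.325 = 2.133 hr
C(t) = C0 * exp(-ke*t) = 106 * exp(-0.325*4)
C(4) = 28.89 mg/L


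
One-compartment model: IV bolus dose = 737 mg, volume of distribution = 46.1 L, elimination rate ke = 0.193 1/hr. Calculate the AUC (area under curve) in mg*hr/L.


C0 = Dose/Vd = 737/46.1 = 15.987 mg/L
AUC = C0/ke = 15.987/0.193
AUC = 82.83 mg*hr/L


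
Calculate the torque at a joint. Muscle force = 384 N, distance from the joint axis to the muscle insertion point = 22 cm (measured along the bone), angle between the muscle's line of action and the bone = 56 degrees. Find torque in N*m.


Torque = F * d * sin(theta)   (moment arm = d*sin(theta))
d = 22 cm = 0.22 m
Torque = 384 * 0.22 * sin(56)
Torque = 70.04 N*m


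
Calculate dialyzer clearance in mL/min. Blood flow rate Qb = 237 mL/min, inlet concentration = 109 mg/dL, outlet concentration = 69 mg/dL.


K = Qb * (Cb_in - Cb_out) / Cb_in
K = 237 * (109 - 69) / 109
K = 86.97 mL/min


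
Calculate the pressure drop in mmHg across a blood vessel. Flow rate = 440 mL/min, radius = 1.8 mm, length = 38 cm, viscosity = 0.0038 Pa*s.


dP = 8*mu*L*Q / (pi*r^4)
Q = 440 mL/min = 7.33333e-06 m^3/s
dP = 2568.73 Pa = 2568.73 / 133.322 mmHg = 19.27 mmHg


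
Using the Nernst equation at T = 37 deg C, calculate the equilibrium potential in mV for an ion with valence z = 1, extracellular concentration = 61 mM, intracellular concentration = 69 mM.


E = (RT/(zF)) * ln(C_out/C_in)
T = 37 + 273.15 = 310.15 K
E = (8.314 * 310.15 / (1 * 96485)) * ln(61/69)
E = -3.293 mV


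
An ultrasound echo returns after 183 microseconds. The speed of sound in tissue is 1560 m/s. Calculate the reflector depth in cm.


depth = c * t / 2
t = 183 us = 1.8300e-04 s
depth = 1560 * 1.8300e-04 / 2
depth = 0.14274 m = 14.274 cm


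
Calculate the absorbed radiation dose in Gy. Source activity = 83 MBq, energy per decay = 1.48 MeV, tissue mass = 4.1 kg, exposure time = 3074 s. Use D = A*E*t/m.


A = 83 MBq = 8.3000e+07 Bq
E = 1.48 MeV = 2.37096e-13 J
D = A*E*t/m = 8.3000e+07*2.37096e-13*3074/4.1
D = 0.01475 Gy


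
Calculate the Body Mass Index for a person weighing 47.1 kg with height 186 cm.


BMI = weight / height^2
height = 186 cm = 1.86 m
BMI = 47.1 / 1.86^2
BMI = 13.61 kg/m^2


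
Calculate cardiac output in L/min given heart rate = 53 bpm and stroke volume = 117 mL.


CO = HR * SV
CO = 53 * 117 / 1000
CO = 6.201 L/min


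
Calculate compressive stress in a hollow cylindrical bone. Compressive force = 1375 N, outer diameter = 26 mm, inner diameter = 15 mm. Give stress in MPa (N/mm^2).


A = pi*(r_o^2 - r_i^2)
r_o = 13 mm, r_i = 7.5 mm
A = 354.215 mm^2
sigma = F/A = 1375 / 354.215
sigma = 3.882 MPa


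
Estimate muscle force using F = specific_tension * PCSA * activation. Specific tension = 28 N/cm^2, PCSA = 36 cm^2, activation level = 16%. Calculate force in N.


F = sigma * PCSA * activation
F = 28 * 36 * 0.16
F = 161.3 N


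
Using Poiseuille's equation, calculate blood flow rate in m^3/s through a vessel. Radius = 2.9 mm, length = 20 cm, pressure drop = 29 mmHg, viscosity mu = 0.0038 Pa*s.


Q = pi*r^4*dP / (8*mu*L)
r = 0.0029 m, L = 0.2 m
dP = 29 mmHg = 3866.338 Pa
Q = 1.4130e-04 m^3/s


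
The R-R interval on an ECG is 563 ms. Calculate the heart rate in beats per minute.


HR = 60 / RR_interval(s)
RR = 563 ms = 0.563 s
HR = 60 / 0.563 = 106.6 bpm


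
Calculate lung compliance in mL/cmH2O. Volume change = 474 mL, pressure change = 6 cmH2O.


C = dV / dP
C = 474 / 6
C = 79 mL/cmH2O


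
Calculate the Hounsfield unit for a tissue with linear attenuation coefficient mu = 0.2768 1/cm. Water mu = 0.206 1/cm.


HU = ((mu_tissue - mu_water) / mu_water) * 1000
HU = ((0.2768 - 0.206) / 0.206) * 1000
HU = 343.7


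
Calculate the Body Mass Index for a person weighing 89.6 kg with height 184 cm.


BMI = weight / height^2
height = 184 cm = 1.84 m
BMI = 89.6 / 1.84^2
BMI = 26.47 kg/m^2


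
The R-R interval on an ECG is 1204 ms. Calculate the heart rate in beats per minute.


HR = 60 / RR_interval(s)
RR = 1204 ms = 1.204 s
HR = 60 / 1.204 = 49.83 bpm


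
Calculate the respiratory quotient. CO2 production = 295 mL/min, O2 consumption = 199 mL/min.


RQ = VCO2 / VO2
RQ = 295 / 199
RQ = 1.482


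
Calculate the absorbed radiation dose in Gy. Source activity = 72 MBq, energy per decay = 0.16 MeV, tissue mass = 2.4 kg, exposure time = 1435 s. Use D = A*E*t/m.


A = 72 MBq = 7.2000e+07 Bq
E = 0.16 MeV = 2.5632e-14 J
D = A*E*t/m = 7.2000e+07*2.5632e-14*1435/2.4
D = 0.001103 Gy


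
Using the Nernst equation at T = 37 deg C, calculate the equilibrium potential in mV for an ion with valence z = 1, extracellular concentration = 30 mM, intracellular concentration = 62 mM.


E = (RT/(zF)) * ln(C_out/C_in)
T = 37 + 273.15 = 310.15 K
E = (8.314 * 310.15 / (1 * 96485)) * ln(30/62)
E = -19.4 mV


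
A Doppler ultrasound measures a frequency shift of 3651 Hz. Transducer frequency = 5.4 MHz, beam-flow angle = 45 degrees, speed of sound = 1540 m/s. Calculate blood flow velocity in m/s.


v = fd * c / (2 * f0 * cos(theta))
v = 3651 * 1540 / (2 * 5.4000e+06 * cos(45))
v = 0.7362 m/s


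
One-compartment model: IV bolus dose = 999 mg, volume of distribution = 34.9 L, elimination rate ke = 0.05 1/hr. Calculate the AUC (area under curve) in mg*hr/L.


C0 = Dose/Vd = 999/34.9 = 28.6246 mg/L
AUC = C0/ke = 28.6246/0.05
AUC = 572.5 mg*hr/L


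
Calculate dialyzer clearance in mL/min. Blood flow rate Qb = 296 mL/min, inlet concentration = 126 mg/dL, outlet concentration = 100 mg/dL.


K = Qb * (Cb_in - Cb_out) / Cb_in
K = 296 * (126 - 100) / 126
K = 61.08 mL/min


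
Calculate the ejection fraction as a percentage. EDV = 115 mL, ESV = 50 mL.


SV = EDV - ESV = 115 - 50 = 65 mL
EF = SV/EDV * 100 = 65/115 * 100
EF = 56.52%


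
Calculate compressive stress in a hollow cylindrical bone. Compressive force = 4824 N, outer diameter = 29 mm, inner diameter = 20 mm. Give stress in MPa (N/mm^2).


A = pi*(r_o^2 - r_i^2)
r_o = 14.5 mm, r_i = 10 mm
A = 346.361 mm^2
sigma = F/A = 4824 / 346.361
sigma = 13.93 MPa


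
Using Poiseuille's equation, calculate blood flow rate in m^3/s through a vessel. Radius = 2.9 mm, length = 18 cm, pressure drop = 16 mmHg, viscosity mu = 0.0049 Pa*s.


Q = pi*r^4*dP / (8*mu*L)
r = 0.0029 m, L = 0.18 m
dP = 16 mmHg = 2133.152 Pa
Q = 6.7175e-05 m^3/s


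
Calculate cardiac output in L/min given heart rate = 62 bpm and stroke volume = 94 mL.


CO = HR * SV
CO = 62 * 94 / 1000
CO = 5.828 L/min


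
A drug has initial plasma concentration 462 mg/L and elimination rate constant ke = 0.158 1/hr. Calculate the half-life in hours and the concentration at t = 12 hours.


t_half = ln(2) / ke = 0.693147 / 0.158 = 4.387 hr
C(t) = C0 * exp(-ke*t) = 462 * exp(-0.158*12)
C(12) = 69.38 mg/L


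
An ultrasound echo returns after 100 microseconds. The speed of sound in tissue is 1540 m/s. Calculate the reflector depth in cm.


depth = c * t / 2
t = 100 us = 1.0000e-04 s
depth = 1540 * 1.0000e-04 / 2
depth = 0.077 m = 7.7 cm


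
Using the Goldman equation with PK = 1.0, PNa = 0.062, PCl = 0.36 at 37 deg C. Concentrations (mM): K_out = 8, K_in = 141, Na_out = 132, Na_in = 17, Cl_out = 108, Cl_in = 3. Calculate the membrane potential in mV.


Vm = (RT/F)*ln((PK*Ko + PNa*Nao + PCl*Cli)/(PK*Ki + PNa*Nai + PCl*Clo))
Numer = 17.264, Denom = 180.934
Vm = -62.79 mV


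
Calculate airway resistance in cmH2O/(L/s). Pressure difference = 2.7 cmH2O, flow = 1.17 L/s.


R = dP / flow
R = 2.7 / 1.17
R = 2.308 cmH2O/(L/s)


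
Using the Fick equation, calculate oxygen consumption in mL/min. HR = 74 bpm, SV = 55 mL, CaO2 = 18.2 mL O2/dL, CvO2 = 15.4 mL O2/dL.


CO = HR*SV = 74*55/1000 = 4.07 L/min
a-v O2 diff = 18.2 - 15.4 = 2.8 mL/dL
VO2 = CO * (CaO2-CvO2) * 10 dL/L
VO2 = 4.07 * 2.8 * 10
VO2 = 114 mL/min


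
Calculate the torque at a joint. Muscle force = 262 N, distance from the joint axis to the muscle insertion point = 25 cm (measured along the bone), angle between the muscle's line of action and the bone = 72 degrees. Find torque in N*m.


Torque = F * d * sin(theta)   (moment arm = d*sin(theta))
d = 25 cm = 0.25 m
Torque = 262 * 0.25 * sin(72)
Torque = 62.29 N*m


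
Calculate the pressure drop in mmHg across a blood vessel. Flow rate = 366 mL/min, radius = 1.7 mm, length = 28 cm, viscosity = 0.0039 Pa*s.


dP = 8*mu*L*Q / (pi*r^4)
Q = 366 mL/min = 6.1e-06 m^3/s
dP = 2030.94 Pa = 2030.94 / 133.322 mmHg = 15.23 mmHg


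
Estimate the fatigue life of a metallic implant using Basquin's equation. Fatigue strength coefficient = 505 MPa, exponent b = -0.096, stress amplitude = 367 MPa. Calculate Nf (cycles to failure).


sigma_a = sigma_f' * (2Nf)^b
2Nf = (sigma_a/sigma_f')^(1/b)
2Nf = (367/505)^(1/-0.096)
2Nf = 27.798009
Nf = 13.9


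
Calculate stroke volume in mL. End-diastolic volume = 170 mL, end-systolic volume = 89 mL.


SV = EDV - ESV
SV = 170 - 89
SV = 81 mL


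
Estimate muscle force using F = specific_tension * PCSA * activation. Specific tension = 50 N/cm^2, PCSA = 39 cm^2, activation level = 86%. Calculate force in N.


F = sigma * PCSA * activation
F = 50 * 39 * 0.86
F = 1677 N


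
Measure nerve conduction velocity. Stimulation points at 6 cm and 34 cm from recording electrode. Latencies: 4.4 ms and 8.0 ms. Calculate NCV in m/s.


Distance = (34 - 6) / 100 = 0.28 m
dt = (8.0 - 4.4) / 1000 = 0.0036 s
NCV = dist / dt = 77.78 m/s


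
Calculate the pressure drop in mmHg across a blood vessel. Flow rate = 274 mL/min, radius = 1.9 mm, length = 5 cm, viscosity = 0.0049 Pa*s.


dP = 8*mu*L*Q / (pi*r^4)
Q = 274 mL/min = 4.56667e-06 m^3/s
dP = 218.621 Pa = 218.621 / 133.322 mmHg = 1.64 mmHg


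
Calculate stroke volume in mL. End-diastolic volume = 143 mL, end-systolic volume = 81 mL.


SV = EDV - ESV
SV = 143 - 81
SV = 62 mL


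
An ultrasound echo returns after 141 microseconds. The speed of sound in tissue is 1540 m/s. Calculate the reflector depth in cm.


depth = c * t / 2
t = 141 us = 1.4100e-04 s
depth = 1540 * 1.4100e-04 / 2
depth = 0.10857 m = 10.857 cm


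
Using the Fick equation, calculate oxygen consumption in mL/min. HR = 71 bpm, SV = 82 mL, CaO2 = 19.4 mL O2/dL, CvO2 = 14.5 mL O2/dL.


CO = HR*SV = 71*82/1000 = 5.822 L/min
a-v O2 diff = 19.4 - 14.5 = 4.9 mL/dL
VO2 = CO * (CaO2-CvO2) * 10 dL/L
VO2 = 5.822 * 4.9 * 10
VO2 = 285.3 mL/min


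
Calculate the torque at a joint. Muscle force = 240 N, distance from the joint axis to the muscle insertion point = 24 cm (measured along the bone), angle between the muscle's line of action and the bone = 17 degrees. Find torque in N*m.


Torque = F * d * sin(theta)   (moment arm = d*sin(theta))
d = 24 cm = 0.24 m
Torque = 240 * 0.24 * sin(17)
Torque = 16.84 N*m


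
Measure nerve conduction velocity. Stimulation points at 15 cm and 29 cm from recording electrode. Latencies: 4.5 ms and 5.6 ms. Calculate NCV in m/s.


Distance = (29 - 15) / 100 = 0.14 m
dt = (5.6 - 4.5) / 1000 = 0.0011 s
NCV = dist / dt = 127.3 m/s


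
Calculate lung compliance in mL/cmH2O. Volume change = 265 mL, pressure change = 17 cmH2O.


C = dV / dP
C = 265 / 17
C = 15.59 mL/cmH2O


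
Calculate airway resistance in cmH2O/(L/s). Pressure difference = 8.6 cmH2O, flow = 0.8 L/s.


R = dP / flow
R = 8.6 / 0.8
R = 10.75 cmH2O/(L/s)


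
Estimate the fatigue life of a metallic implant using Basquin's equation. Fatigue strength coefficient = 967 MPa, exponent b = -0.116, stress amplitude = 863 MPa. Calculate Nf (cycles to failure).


sigma_a = sigma_f' * (2Nf)^b
2Nf = (sigma_a/sigma_f')^(1/b)
2Nf = (863/967)^(1/-0.116)
2Nf = 2.6668416
Nf = 1.333


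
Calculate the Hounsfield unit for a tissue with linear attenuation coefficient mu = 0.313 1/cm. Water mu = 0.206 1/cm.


HU = ((mu_tissue - mu_water) / mu_water) * 1000
HU = ((0.313 - 0.206) / 0.206) * 1000
HU = 519.4


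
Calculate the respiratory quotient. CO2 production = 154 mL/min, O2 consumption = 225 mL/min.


RQ = VCO2 / VO2
RQ = 154 / 225
RQ = 0.6844


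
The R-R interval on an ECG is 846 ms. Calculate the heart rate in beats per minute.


HR = 60 / RR_interval(s)
RR = 846 ms = 0.846 s
HR = 60 / 0.846 = 70.92 bpm


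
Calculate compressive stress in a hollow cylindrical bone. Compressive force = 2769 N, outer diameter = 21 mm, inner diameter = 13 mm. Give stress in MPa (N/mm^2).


A = pi*(r_o^2 - r_i^2)
r_o = 10.5 mm, r_i = 6.5 mm
A = 213.628 mm^2
sigma = F/A = 2769 / 213.628
sigma = 12.96 MPa


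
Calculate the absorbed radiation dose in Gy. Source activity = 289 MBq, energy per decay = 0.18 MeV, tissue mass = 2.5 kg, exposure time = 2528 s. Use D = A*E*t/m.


A = 289 MBq = 2.8900e+08 Bq
E = 0.18 MeV = 2.8836e-14 J
D = A*E*t/m = 2.8900e+08*2.8836e-14*2528/2.5
D = 0.008427 Gy


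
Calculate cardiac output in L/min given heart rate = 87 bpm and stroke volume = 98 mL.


CO = HR * SV
CO = 87 * 98 / 1000
CO = 8.526 L/min


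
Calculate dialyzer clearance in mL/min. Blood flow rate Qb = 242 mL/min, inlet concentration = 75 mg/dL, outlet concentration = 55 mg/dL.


K = Qb * (Cb_in - Cb_out) / Cb_in
K = 242 * (75 - 55) / 75
K = 64.53 mL/min


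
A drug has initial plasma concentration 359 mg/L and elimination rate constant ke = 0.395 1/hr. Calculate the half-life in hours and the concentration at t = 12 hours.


t_half = ln(2) / ke = 0.693147 / 0.395 = 1.755 hr
C(t) = C0 * exp(-ke*t) = 359 * exp(-0.395*12)
C(12) = 3.137 mg/L


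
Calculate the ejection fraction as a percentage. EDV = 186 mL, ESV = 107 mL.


SV = EDV - ESV = 186 - 107 = 79 mL
EF = SV/EDV * 100 = 79/186 * 100
EF = 42.47%


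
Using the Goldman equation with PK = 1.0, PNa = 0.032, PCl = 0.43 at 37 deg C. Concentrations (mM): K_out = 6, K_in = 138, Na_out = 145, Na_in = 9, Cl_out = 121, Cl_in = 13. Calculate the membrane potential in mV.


Vm = (RT/F)*ln((PK*Ko + PNa*Nao + PCl*Cli)/(PK*Ki + PNa*Nai + PCl*Clo))
Numer = 16.23, Denom = 190.318
Vm = -65.79 mV


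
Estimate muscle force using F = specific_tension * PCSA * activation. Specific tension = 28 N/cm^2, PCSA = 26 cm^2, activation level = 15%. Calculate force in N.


F = sigma * PCSA * activation
F = 28 * 26 * 0.15
F = 109.2 N


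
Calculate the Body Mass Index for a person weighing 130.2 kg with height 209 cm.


BMI = weight / height^2
height = 209 cm = 2.09 m
BMI = 130.2 / 2.09^2
BMI = 29.81 kg/m^2


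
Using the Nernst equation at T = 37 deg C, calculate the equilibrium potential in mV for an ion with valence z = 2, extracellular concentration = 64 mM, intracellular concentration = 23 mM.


E = (RT/(zF)) * ln(C_out/C_in)
T = 37 + 273.15 = 310.15 K
E = (8.314 * 310.15 / (2 * 96485)) * ln(64/23)
E = 13.68 mV


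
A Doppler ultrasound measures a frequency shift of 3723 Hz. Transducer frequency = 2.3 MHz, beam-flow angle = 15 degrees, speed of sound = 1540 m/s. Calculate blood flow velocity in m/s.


v = fd * c / (2 * f0 * cos(theta))
v = 3723 * 1540 / (2 * 2.3000e+06 * cos(15))
v = 1.29 m/s


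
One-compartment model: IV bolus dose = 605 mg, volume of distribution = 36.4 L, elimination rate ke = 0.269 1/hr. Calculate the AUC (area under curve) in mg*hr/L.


C0 = Dose/Vd = 605/36.4 = 16.6209 mg/L
AUC = C0/ke = 16.6209/0.269
AUC = 61.79 mg*hr/L


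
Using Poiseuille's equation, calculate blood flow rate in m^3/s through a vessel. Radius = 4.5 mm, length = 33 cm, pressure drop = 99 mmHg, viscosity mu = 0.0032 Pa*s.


Q = pi*r^4*dP / (8*mu*L)
r = 0.0045 m, L = 0.33 m
dP = 99 mmHg = 13198.878 Pa
Q = 0.002013 m^3/s


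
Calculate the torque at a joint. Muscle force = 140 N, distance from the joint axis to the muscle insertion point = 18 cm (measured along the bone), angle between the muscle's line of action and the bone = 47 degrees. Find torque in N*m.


Torque = F * d * sin(theta)   (moment arm = d*sin(theta))
d = 18 cm = 0.18 m
Torque = 140 * 0.18 * sin(47)
Torque = 18.43 N*m


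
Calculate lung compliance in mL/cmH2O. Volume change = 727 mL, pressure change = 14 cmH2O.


C = dV / dP
C = 727 / 14
C = 51.93 mL/cmH2O


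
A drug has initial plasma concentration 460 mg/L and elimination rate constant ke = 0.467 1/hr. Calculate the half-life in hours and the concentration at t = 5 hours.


t_half = ln(2) / ke = 0.693147 / 0.467 = 1.484 hr
C(t) = C0 * exp(-ke*t) = 460 * exp(-0.467*5)
C(5) = 44.53 mg/L


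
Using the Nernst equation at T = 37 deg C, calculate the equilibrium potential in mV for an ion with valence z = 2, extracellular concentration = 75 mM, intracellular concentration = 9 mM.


E = (RT/(zF)) * ln(C_out/C_in)
T = 37 + 273.15 = 310.15 K
E = (8.314 * 310.15 / (2 * 96485)) * ln(75/9)
E = 28.33 mV


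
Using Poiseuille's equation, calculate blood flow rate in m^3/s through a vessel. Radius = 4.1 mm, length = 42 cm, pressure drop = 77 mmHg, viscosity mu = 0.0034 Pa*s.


Q = pi*r^4*dP / (8*mu*L)
r = 0.0041 m, L = 0.42 m
dP = 77 mmHg = 10265.794 Pa
Q = 7.9774e-04 m^3/s


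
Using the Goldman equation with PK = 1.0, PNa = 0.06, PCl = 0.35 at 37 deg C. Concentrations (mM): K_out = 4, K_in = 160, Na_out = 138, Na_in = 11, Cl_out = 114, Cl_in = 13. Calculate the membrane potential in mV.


Vm = (RT/F)*ln((PK*Ko + PNa*Nao + PCl*Cli)/(PK*Ki + PNa*Nai + PCl*Clo))
Numer = 16.83, Denom = 200.56
Vm = -66.22 mV


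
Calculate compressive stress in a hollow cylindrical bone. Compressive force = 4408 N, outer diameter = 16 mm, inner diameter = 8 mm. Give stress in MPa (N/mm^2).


A = pi*(r_o^2 - r_i^2)
r_o = 8 mm, r_i = 4 mm
A = 150.796 mm^2
sigma = F/A = 4408 / 150.796
sigma = 29.23 MPa


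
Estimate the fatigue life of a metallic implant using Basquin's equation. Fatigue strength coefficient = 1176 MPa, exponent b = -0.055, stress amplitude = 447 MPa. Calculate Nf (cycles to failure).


sigma_a = sigma_f' * (2Nf)^b
2Nf = (sigma_a/sigma_f')^(1/b)
2Nf = (447/1176)^(1/-0.055)
2Nf = 43468851
Nf = 2.1734e+07


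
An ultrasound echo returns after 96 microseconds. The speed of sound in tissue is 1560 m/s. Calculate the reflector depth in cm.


depth = c * t / 2
t = 96 us = 9.6000e-05 s
depth = 1560 * 9.6000e-05 / 2
depth = 0.07488 m = 7.488 cm


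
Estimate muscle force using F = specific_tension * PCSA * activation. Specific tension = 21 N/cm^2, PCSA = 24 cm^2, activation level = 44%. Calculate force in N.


F = sigma * PCSA * activation
F = 21 * 24 * 0.44
F = 221.8 N


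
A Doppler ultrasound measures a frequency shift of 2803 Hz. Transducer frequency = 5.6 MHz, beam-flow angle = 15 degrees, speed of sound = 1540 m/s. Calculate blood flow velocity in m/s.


v = fd * c / (2 * f0 * cos(theta))
v = 2803 * 1540 / (2 * 5.6000e+06 * cos(15))
v = 0.399 m/s


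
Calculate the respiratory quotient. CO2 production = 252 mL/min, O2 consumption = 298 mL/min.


RQ = VCO2 / VO2
RQ = 252 / 298
RQ = 0.8456


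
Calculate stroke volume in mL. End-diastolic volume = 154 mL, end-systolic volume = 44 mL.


SV = EDV - ESV
SV = 154 - 44
SV = 110 mL


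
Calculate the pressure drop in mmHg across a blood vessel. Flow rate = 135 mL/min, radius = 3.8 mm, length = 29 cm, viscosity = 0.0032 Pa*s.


dP = 8*mu*L*Q / (pi*r^4)
Q = 135 mL/min = 2.25e-06 m^3/s
dP = 25.4998 Pa = 25.4998 / 133.322 mmHg = 0.1913 mmHg


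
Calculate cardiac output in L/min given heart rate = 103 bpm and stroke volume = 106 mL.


CO = HR * SV
CO = 103 * 106 / 1000
CO = 10.92 L/min


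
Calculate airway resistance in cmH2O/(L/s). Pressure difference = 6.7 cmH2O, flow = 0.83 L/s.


R = dP / flow
R = 6.7 / 0.83
R = 8.072 cmH2O/(L/s)


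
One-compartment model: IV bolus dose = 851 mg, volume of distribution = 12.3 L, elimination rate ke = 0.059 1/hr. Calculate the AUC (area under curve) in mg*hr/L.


C0 = Dose/Vd = 851/12.3 = 69.187 mg/L
AUC = C0/ke = 69.187/0.059
AUC = 1173 mg*hr/L


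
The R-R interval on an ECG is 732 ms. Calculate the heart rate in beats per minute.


HR = 60 / RR_interval(s)
RR = 732 ms = 0.732 s
HR = 60 / 0.732 = 81.97 bpm


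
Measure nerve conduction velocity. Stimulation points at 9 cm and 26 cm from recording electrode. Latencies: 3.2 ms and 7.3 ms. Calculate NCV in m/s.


Distance = (26 - 9) / 100 = 0.17 m
dt = (7.3 - 3.2) / 1000 = 0.0041 s
NCV = dist / dt = 41.46 m/s


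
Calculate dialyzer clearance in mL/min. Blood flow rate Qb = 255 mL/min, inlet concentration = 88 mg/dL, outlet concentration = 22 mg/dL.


K = Qb * (Cb_in - Cb_out) / Cb_in
K = 255 * (88 - 22) / 88
K = 191.2 mL/min


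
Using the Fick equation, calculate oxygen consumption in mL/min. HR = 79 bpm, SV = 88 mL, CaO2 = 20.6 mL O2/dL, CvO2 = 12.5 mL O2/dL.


CO = HR*SV = 79*88/1000 = 6.952 L/min
a-v O2 diff = 20.6 - 12.5 = 8.1 mL/dL
VO2 = CO * (CaO2-CvO2) * 10 dL/L
VO2 = 6.952 * 8.1 * 10
VO2 = 563.1 mL/min


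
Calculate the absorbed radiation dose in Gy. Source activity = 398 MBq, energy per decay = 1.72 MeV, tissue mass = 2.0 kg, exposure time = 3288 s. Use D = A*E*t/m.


A = 398 MBq = 3.9800e+08 Bq
E = 1.72 MeV = 2.75544e-13 J
D = A*E*t/m = 3.9800e+08*2.75544e-13*3288/2.0
D = 0.1803 Gy


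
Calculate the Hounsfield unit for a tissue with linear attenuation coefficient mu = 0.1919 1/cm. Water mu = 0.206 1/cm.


HU = ((mu_tissue - mu_water) / mu_water) * 1000
HU = ((0.1919 - 0.206) / 0.206) * 1000
HU = -68.45


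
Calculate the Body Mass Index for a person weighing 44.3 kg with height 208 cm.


BMI = weight / height^2
height = 208 cm = 2.08 m
BMI = 44.3 / 2.08^2
BMI = 10.24 kg/m^2


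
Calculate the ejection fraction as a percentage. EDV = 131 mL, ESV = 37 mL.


SV = EDV - ESV = 131 - 37 = 94 mL
EF = SV/EDV * 100 = 94/131 * 100
EF = 71.76%


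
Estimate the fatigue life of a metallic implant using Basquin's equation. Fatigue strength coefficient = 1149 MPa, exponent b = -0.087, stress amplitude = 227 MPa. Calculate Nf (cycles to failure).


sigma_a = sigma_f' * (2Nf)^b
2Nf = (sigma_a/sigma_f')^(1/b)
2Nf = (227/1149)^(1/-0.087)
2Nf = 1.2454758e+08
Nf = 6.2274e+07


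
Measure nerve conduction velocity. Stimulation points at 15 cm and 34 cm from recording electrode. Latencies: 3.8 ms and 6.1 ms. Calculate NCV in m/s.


Distance = (34 - 15) / 100 = 0.19 m
dt = (6.1 - 3.8) / 1000 = 0.0023 s
NCV = dist / dt = 82.61 m/s


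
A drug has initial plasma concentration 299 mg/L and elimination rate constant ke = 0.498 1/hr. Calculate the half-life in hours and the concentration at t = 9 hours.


t_half = ln(2) / ke = 0.693147 / 0.498 = 1.392 hr
C(t) = C0 * exp(-ke*t) = 299 * exp(-0.498*9)
C(9) = 3.382 mg/L


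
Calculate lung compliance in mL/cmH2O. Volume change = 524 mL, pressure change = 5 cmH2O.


C = dV / dP
C = 524 / 5
C = 104.8 mL/cmH2O


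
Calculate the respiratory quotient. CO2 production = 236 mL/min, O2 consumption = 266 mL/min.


RQ = VCO2 / VO2
RQ = 236 / 266
RQ = 0.8872


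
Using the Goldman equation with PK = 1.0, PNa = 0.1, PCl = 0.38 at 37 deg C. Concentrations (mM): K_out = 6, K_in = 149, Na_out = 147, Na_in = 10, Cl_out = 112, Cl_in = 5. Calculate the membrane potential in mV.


Vm = (RT/F)*ln((PK*Ko + PNa*Nao + PCl*Cli)/(PK*Ki + PNa*Nai + PCl*Clo))
Numer = 22.6, Denom = 192.56
Vm = -57.26 mV


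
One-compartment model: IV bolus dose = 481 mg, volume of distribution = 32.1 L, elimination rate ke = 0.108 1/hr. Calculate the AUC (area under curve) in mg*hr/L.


C0 = Dose/Vd = 481/32.1 = 14.9844 mg/L
AUC = C0/ke = 14.9844/0.108
AUC = 138.7 mg*hr/L
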